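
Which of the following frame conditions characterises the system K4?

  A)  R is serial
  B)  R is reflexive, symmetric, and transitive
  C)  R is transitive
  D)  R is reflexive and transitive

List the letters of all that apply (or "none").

C

(A) this class determines D, not K4.
(B) this class determines S5, not K4.
(C) K4 is sound and complete for exactly this class.
(D) this class determines S4, not K4.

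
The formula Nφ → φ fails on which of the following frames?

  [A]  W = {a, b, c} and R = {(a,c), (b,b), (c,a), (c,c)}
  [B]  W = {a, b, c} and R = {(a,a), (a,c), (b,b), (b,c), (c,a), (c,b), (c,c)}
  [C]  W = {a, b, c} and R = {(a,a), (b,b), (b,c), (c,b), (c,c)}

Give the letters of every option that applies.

The schema Nφ → φ is axiom T; it is valid on a frame iff R is reflexive.
(A) R is not reflexive (not a R a), so the schema fails here.
(B) R is reflexive (each world relates to itself), so the schema is valid here.
(C) R is reflexive (each world relates to itself), so the schema is valid here.

A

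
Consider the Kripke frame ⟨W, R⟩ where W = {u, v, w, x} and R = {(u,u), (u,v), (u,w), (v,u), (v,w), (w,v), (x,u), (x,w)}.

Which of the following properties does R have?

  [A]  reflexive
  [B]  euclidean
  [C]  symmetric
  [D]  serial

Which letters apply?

D

(A) not reflexive: not v R v.
(B) not euclidean: u R w and u R u but not w R u.
(C) not symmetric: u R w but not w R u.
(D) serial: every world has an R-successor.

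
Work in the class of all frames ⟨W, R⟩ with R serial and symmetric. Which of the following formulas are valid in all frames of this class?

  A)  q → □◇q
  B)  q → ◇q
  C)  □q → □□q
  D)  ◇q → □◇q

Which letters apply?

(A) q → □◇q is axiom B, which corresponds to symmetry. Every such R is symmetric — valid.
(B) the dual of axiom T: valid iff R is reflexive. Such an R need not be reflexive — not valid.
(C) axiom 4: valid iff R is transitive. Such an R need not be transitive — not valid.
(D) ◇q → □◇q is axiom 5; it is valid on a frame exactly when R is euclidean. Such an R need not be euclidean, so not valid.

A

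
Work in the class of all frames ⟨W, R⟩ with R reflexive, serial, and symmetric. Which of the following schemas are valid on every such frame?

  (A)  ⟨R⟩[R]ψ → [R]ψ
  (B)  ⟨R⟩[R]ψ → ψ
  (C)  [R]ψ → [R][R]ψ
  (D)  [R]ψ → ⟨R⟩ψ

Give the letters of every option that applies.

B, D

(A) ⟨R⟩[R]ψ → [R]ψ (the dual of axiom 5) characterises the euclidean frames. Such an R need not be euclidean — not valid.
(B) ⟨R⟩[R]ψ → ψ (the dual of axiom B) characterises the symmetric frames. Every such R is symmetric — valid.
(C) axiom 4: valid iff R is transitive. Such an R need not be transitive — not valid.
(D) [R]ψ → ⟨R⟩ψ is axiom D, which corresponds to seriality. Every such R is serial — valid.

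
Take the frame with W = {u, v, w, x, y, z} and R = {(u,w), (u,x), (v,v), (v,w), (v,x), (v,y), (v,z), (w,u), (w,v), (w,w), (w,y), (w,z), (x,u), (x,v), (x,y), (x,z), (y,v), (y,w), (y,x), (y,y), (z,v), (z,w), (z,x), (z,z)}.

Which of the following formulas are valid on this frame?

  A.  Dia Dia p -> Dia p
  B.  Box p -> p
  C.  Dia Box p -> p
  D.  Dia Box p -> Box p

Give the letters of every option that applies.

C

R is not reflexive: not u R u.
R is symmetric: every R-edge is matched by its reverse.
R is not transitive: u R w and w R u but not u R u.
R is not euclidean: u R w and u R x but not w R x.
(A) Dia Dia p -> Dia p is the dual of axiom 4; it is valid on a frame exactly when R is transitive. R is not transitive, so not valid.
(B) axiom T: valid iff R is reflexive. R is not reflexive — not valid.
(C) Dia Box p -> p is the dual of axiom B; it is valid on a frame exactly when R is symmetric. R is symmetric, so valid.
(D) Dia Box p -> Box p is the dual of axiom 5; it is valid on a frame exactly when R is euclidean. R is not euclidean, so not valid.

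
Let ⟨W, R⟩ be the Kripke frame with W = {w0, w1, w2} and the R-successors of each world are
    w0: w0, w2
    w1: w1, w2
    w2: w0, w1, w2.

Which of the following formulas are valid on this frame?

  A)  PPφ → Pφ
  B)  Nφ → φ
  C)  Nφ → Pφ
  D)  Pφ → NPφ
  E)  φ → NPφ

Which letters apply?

B, C, E

R is reflexive: each world relates to itself.
R is symmetric: every R-edge is matched by its reverse.
R is not transitive: w0 R w2 and w2 R w1 but not w0 R w1.
R is not euclidean: w2 R w0 and w2 R w1 but not w0 R w1.
R is serial: every world has an R-successor.
(A) the dual of axiom 4: valid iff R is transitive. R is not transitive — not valid.
(B) axiom T: valid iff R is reflexive. R is reflexive — valid.
(C) Nφ → Pφ (axiom D) characterises the serial frames. R is serial — valid.
(D) Pφ → NPφ (axiom 5) characterises the euclidean frames. R is not euclidean — not valid.
(E) axiom B: valid iff R is symmetric. R is symmetric — valid.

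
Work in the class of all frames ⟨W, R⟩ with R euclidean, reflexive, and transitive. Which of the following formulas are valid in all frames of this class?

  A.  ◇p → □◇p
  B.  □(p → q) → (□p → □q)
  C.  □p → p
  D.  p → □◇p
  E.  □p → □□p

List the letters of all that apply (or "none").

A relation that is euclidean, reflexive, and transitive is also serial and symmetric.
(A) axiom 5: valid iff R is euclidean. Every such R is euclidean — valid.
(B) this is just K, valid on every normal frame.
(C) □p → p (axiom T) characterises the reflexive frames. Every such R is reflexive — valid.
(D) p → □◇p is axiom B; it is valid on a frame exactly when R is symmetric. Every such R is symmetric, so valid.
(E) □p → □□p (axiom 4) characterises the transitive frames. Every such R is transitive — valid.

A, B, C, D, E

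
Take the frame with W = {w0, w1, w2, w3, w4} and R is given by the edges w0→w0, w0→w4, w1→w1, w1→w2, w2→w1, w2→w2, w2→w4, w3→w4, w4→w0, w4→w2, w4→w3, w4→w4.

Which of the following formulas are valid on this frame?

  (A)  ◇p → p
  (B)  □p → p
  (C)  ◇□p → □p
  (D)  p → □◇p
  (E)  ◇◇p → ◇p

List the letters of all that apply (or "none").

R is not reflexive: not w3 R w3.
R is symmetric: every R-edge is matched by its reverse.
R is not transitive: w0 R w4 and w4 R w2 but not w0 R w2.
R is not euclidean: w2 R w1 and w2 R w4 but not w1 R w4.
R is not a subset of the identity: w0 R w4 with w0 ≠ w4.
(A) ◇p → p is the converse of T; it holds exactly when R ⊆ identity. Here R ⊄ identity — not valid.
(B) axiom T: valid iff R is reflexive. R is not reflexive — not valid.
(C) the dual of axiom 5: valid iff R is euclidean. R is not euclidean — not valid.
(D) p → □◇p is axiom B, which corresponds to symmetry. R is symmetric — valid.
(E) the dual of axiom 4: valid iff R is transitive. R is not transitive — not valid.

D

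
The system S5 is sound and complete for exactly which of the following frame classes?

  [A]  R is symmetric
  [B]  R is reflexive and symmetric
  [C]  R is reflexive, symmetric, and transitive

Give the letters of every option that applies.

C

(A) this class determines KB, not S5.
(B) this class determines B (= KTB), not S5.
(C) S5 is sound and complete for exactly this class.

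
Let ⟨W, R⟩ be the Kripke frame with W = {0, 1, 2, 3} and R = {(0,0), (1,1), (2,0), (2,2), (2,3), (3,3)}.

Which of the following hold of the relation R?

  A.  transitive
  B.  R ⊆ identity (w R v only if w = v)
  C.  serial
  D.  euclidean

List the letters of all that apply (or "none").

A, C

(A) transitive: R is closed under composition.
(B) not ⊆ identity: 2 R 0 with 2 ≠ 0.
(C) serial: every world has an R-successor.
(D) not euclidean: 2 R 0 and 2 R 2 but not 0 R 2.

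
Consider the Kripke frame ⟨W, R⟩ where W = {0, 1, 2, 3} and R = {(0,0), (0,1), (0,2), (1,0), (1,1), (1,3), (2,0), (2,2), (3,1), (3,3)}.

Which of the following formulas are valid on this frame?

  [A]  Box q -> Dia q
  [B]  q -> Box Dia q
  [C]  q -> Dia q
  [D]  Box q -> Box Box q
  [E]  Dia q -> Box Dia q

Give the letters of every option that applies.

R is reflexive: each world relates to itself.
R is symmetric: every R-edge is matched by its reverse.
R is not transitive: 0 R 1 and 1 R 3 but not 0 R 3.
R is not euclidean: 0 R 1 and 0 R 2 but not 1 R 2.
R is serial: every world has an R-successor.
(A) Box q -> Dia q (axiom D) characterises the serial frames. R is serial — valid.
(B) q -> Box Dia q (axiom B) characterises the symmetric frames. R is symmetric — valid.
(C) q -> Dia q (the dual of axiom T) characterises the reflexive frames. R is reflexive — valid.
(D) Box q -> Box Box q is axiom 4, which corresponds to transitivity. R is not transitive — not valid.
(E) axiom 5: valid iff R is euclidean. R is not euclidean — not valid.

A, B, C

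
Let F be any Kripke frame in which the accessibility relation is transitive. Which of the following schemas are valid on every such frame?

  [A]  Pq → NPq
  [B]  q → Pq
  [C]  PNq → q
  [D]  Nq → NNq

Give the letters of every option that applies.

(A) Pq → NPq is axiom 5, which corresponds to the euclidean property. Such an R need not be euclidean — not valid.
(B) q → Pq (the dual of axiom T) characterises the reflexive frames. Such an R need not be reflexive — not valid.
(C) the dual of axiom B: valid iff R is symmetric. Such an R need not be symmetric — not valid.
(D) axiom 4: valid iff R is transitive. Every such R is transitive — valid.

D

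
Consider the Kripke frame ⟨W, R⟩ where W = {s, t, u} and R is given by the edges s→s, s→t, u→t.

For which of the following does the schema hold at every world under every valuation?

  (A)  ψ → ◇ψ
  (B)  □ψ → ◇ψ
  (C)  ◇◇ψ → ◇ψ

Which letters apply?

C

R is not reflexive: not t R t.
R is transitive: R is closed under composition.
R is not serial: t has no R-successor.
(A) the dual of axiom T: valid iff R is reflexive. R is not reflexive — not valid.
(B) □ψ → ◇ψ (axiom D) characterises the serial frames. R is not serial — not valid.
(C) ◇◇ψ → ◇ψ is the dual of axiom 4, which corresponds to transitivity. R is transitive — valid.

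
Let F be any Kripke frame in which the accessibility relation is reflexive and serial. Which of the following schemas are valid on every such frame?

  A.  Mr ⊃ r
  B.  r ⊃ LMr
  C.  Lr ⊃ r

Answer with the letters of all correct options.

(A) Mr ⊃ r is valid only on frames where every R-edge is a self-loop. Such an R need not be a subset of the identity — not valid.
(B) r ⊃ LMr is axiom B, which corresponds to symmetry. Such an R need not be symmetric — not valid.
(C) Lr ⊃ r is axiom T, which corresponds to reflexivity. Every such R is reflexive — valid.

C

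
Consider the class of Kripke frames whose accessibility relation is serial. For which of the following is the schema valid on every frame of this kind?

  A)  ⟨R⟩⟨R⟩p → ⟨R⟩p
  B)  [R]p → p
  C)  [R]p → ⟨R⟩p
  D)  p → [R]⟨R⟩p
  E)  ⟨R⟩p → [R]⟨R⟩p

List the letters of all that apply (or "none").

C

(A) ⟨R⟩⟨R⟩p → ⟨R⟩p is the dual of axiom 4, which corresponds to transitivity. Such an R need not be transitive — not valid.
(B) [R]p → p is axiom T, which corresponds to reflexivity. Such an R need not be reflexive — not valid.
(C) [R]p → ⟨R⟩p is axiom D, which corresponds to seriality. Every such R is serial — valid.
(D) p → [R]⟨R⟩p is axiom B, which corresponds to symmetry. Such an R need not be symmetric — not valid.
(E) ⟨R⟩p → [R]⟨R⟩p is axiom 5, which corresponds to the euclidean property. Such an R need not be euclidean — not valid.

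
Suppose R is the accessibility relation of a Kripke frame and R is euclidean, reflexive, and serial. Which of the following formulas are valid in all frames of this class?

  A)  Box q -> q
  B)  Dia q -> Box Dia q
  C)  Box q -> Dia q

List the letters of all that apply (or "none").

A relation that is euclidean, reflexive, and serial is also symmetric and transitive.
(A) axiom T: valid iff R is reflexive. Every such R is reflexive — valid.
(B) Dia q -> Box Dia q is axiom 5; it is valid on a frame exactly when R is euclidean. Every such R is euclidean, so valid.
(C) Box q -> Dia q is axiom D, which corresponds to seriality. Every such R is serial — valid.

A, B, C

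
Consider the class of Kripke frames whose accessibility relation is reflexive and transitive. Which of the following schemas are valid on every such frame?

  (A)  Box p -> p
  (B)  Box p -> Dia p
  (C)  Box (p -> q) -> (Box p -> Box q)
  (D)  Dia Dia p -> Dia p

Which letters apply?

A, B, C, D

Reflexive relations are serial.
(A) Box p -> p (axiom T) characterises the reflexive frames. Every such R is reflexive — valid.
(B) Box p -> Dia p (axiom D) characterises the serial frames. Every such R is serial — valid.
(C) Box (p -> q) -> (Box p -> Box q) is the K axiom; it holds on all frames — valid.
(D) Dia Dia p -> Dia p (the dual of axiom 4) characterises the transitive frames. Every such R is transitive — valid.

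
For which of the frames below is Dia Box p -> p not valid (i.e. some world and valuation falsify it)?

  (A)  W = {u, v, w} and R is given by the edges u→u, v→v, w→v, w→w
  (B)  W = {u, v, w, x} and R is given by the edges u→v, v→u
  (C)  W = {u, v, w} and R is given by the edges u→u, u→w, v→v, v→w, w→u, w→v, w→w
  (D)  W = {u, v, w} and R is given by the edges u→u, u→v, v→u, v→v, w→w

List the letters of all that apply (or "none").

The schema Dia Box p -> p is the dual of axiom B; it is valid on a frame iff R is symmetric.
(A) R is not symmetric (w R v but not v R w), so the schema fails here.
(B) R is symmetric (every R-edge is matched by its reverse), so the schema is valid here.
(C) R is symmetric (every R-edge is matched by its reverse), so the schema is valid here.
(D) R is symmetric (every R-edge is matched by its reverse), so the schema is valid here.

A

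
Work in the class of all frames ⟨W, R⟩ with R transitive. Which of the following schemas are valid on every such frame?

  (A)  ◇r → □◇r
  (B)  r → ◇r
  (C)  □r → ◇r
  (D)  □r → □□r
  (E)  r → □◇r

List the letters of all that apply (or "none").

D

(A) axiom 5: valid iff R is euclidean. Such an R need not be euclidean — not valid.
(B) r → ◇r is the dual of axiom T; it is valid on a frame exactly when R is reflexive. Such an R need not be reflexive, so not valid.
(C) □r → ◇r is axiom D, which corresponds to seriality. Such an R need not be serial — not valid.
(D) □r → □□r is axiom 4; it is valid on a frame exactly when R is transitive. Every such R is transitive, so valid.
(E) axiom B: valid iff R is symmetric. Such an R need not be symmetric — not valid.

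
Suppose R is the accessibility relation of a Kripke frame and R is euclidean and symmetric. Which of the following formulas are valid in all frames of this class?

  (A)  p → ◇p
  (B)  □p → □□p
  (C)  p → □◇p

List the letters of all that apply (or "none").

A symmetric euclidean relation is transitive (uRv and vRw give vRu by symmetry, then uRw by the euclidean condition, applied at v).
(A) p → ◇p (the dual of axiom T) characterises the reflexive frames. Such an R need not be reflexive — not valid.
(B) □p → □□p is axiom 4, which corresponds to transitivity. Every such R is transitive — valid.
(C) p → □◇p is axiom B; it is valid on a frame exactly when R is symmetric. Every such R is symmetric, so valid.

B, C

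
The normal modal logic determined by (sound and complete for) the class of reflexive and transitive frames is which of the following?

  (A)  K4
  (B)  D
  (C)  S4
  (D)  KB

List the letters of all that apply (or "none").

C

(A) K4 is determined by the class of transitive frames.
(B) D is determined by the class of serial frames.
(C) S4 is determined by exactly this class.
(D) KB is determined by the class of symmetric frames.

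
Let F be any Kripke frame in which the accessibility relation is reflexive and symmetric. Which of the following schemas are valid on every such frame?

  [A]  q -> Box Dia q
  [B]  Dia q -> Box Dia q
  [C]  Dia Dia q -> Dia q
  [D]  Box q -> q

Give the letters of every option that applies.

A, D

Reflexive relations are serial.
(A) axiom B: valid iff R is symmetric. Every such R is symmetric — valid.
(B) Dia q -> Box Dia q (axiom 5) characterises the euclidean frames. Such an R need not be euclidean — not valid.
(C) the dual of axiom 4: valid iff R is transitive. Such an R need not be transitive — not valid.
(D) axiom T: valid iff R is reflexive. Every such R is reflexive — valid.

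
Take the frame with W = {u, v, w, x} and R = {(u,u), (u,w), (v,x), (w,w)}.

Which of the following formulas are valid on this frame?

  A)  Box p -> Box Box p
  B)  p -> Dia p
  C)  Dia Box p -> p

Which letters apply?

A

R is not reflexive: not v R v.
R is not symmetric: u R w but not w R u.
R is transitive: R is closed under composition.
(A) axiom 4: valid iff R is transitive. R is transitive — valid.
(B) p -> Dia p is the dual of axiom T, which corresponds to reflexivity. R is not reflexive — not valid.
(C) Dia Box p -> p (the dual of axiom B) characterises the symmetric frames. R is not symmetric — not valid.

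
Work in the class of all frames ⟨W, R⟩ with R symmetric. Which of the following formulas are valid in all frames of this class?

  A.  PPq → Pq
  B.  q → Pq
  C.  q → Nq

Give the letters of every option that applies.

none

(A) the dual of axiom 4: valid iff R is transitive. Such an R need not be transitive — not valid.
(B) q → Pq is the dual of axiom T, which corresponds to reflexivity. Such an R need not be reflexive — not valid.
(C) q → Nq is valid only on frames where every R-edge is a self-loop. Such an R need not be a subset of the identity — not valid.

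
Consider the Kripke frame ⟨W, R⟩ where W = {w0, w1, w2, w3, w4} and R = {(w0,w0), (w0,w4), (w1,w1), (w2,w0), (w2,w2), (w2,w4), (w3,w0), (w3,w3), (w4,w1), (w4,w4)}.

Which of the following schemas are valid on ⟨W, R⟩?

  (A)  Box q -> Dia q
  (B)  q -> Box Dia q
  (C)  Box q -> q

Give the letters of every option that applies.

R is reflexive: each world relates to itself.
R is not symmetric: w0 R w4 but not w4 R w0.
R is serial: every world has an R-successor.
(A) Box q -> Dia q is axiom D; it is valid on a frame exactly when R is serial. R is serial, so valid.
(B) q -> Box Dia q is axiom B; it is valid on a frame exactly when R is symmetric. R is not symmetric, so not valid.
(C) Box q -> q is axiom T; it is valid on a frame exactly when R is reflexive. R is reflexive, so valid.

A, C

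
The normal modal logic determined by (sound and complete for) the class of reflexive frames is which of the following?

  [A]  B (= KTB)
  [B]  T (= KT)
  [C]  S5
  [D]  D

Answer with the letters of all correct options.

B

(A) B (= KTB) is determined by the class of reflexive and symmetric frames.
(B) T (= KT) is determined by exactly this class.
(C) S5 is determined by the class of reflexive, symmetric, and transitive frames.
(D) D is determined by the class of serial frames.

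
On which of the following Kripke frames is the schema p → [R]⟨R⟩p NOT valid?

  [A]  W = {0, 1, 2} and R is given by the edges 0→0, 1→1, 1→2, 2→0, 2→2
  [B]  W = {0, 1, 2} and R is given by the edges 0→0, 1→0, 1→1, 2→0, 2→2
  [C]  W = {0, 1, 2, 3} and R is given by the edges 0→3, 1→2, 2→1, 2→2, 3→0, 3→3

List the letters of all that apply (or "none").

The schema p → [R]⟨R⟩p is axiom B; it is valid on a frame iff R is symmetric.
(A) R is not symmetric (1 R 2 but not 2 R 1), so the schema fails here.
(B) R is not symmetric (1 R 0 but not 0 R 1), so the schema fails here.
(C) R is symmetric (every R-edge is matched by its reverse), so the schema is valid here.

A, B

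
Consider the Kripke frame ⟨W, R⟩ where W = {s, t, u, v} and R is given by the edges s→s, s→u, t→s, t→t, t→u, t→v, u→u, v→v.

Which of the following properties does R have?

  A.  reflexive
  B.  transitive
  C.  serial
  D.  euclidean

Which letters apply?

A, B, C

(A) reflexive: each world relates to itself.
(B) transitive: R is closed under composition.
(C) serial: every world has an R-successor.
(D) not euclidean: s R u and s R s but not u R s.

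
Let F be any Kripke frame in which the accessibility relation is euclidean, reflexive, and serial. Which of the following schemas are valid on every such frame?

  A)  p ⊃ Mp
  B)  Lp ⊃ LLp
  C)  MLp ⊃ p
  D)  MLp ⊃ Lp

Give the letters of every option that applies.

A, B, C, D

A relation that is euclidean, reflexive, and serial is also symmetric and transitive.
(A) p ⊃ Mp is the dual of axiom T; it is valid on a frame exactly when R is reflexive. Every such R is reflexive, so valid.
(B) Lp ⊃ LLp is axiom 4; it is valid on a frame exactly when R is transitive. Every such R is transitive, so valid.
(C) the dual of axiom B: valid iff R is symmetric. Every such R is symmetric — valid.
(D) MLp ⊃ Lp (the dual of axiom 5) characterises the euclidean frames. Every such R is euclidean — valid.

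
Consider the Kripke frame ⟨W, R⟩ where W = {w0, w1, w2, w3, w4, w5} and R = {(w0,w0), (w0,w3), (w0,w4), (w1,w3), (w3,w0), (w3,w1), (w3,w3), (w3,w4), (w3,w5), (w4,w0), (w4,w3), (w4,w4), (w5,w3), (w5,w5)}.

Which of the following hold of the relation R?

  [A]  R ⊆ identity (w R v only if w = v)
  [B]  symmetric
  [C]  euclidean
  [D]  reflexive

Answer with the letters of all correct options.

B

(A) not ⊆ identity: w0 R w3 with w0 ≠ w3.
(B) symmetric: every R-edge is matched by its reverse.
(C) not euclidean: w3 R w0 and w3 R w1 but not w0 R w1.
(D) not reflexive: not w1 R w1.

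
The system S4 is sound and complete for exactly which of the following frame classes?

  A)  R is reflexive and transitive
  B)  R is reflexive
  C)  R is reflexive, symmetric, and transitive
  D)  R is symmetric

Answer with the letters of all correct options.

(A) S4 is sound and complete for exactly this class.
(B) this class determines T (= KT), not S4.
(C) this class determines S5, not S4.
(D) this class determines KB, not S4.

A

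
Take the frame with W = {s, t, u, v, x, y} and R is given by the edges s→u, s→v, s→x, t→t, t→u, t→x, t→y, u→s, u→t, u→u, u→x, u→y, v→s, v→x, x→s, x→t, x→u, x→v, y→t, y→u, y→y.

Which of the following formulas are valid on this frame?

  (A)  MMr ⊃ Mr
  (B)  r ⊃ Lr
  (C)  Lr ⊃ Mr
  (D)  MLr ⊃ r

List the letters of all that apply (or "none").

R is symmetric: every R-edge is matched by its reverse.
R is not transitive: s R u and u R s but not s R s.
R is serial: every world has an R-successor.
R is not a subset of the identity: s R u with s ≠ u.
(A) MMr ⊃ Mr is the dual of axiom 4, which corresponds to transitivity. R is not transitive — not valid.
(B) r ⊃ Lr is equivalent to ◇p→p; it holds exactly when R ⊆ identity. Here R ⊄ identity — not valid.
(C) Lr ⊃ Mr is axiom D, which corresponds to seriality. R is serial — valid.
(D) MLr ⊃ r is the dual of axiom B, which corresponds to symmetry. R is symmetric — valid.

C, D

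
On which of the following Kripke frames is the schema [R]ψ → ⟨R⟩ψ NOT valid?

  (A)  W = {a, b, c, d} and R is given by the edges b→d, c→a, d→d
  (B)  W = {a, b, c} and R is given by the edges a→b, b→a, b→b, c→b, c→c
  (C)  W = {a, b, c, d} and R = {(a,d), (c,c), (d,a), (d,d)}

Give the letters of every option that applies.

A, C

The schema [R]ψ → ⟨R⟩ψ is axiom D; it is valid on a frame iff R is serial.
(A) R is not serial (a has no R-successor), so the schema fails here.
(B) R is serial (every world has an R-successor), so the schema is valid here.
(C) R is not serial (b has no R-successor), so the schema fails here.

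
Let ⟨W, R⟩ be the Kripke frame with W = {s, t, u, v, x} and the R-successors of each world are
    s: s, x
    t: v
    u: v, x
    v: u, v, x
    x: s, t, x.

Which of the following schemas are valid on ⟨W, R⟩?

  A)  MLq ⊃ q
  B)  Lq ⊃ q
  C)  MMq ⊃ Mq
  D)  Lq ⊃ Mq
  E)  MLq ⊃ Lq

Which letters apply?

R is not reflexive: not t R t.
R is not symmetric: t R v but not v R t.
R is not transitive: s R x and x R t but not s R t.
R is not euclidean: u R x and u R v but not x R v.
R is serial: every world has an R-successor.
(A) the dual of axiom B: valid iff R is symmetric. R is not symmetric — not valid.
(B) Lq ⊃ q is axiom T; it is valid on a frame exactly when R is reflexive. R is not reflexive, so not valid.
(C) MMq ⊃ Mq is the dual of axiom 4, which corresponds to transitivity. R is not transitive — not valid.
(D) Lq ⊃ Mq is axiom D, which corresponds to seriality. R is serial — valid.
(E) MLq ⊃ Lq (the dual of axiom 5) characterises the euclidean frames. R is not euclidean — not valid.

D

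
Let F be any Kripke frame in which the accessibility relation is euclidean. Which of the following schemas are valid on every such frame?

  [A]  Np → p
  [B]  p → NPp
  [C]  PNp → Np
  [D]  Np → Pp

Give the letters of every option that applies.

(A) Np → p (axiom T) characterises the reflexive frames. Such an R need not be reflexive — not valid.
(B) p → NPp (axiom B) characterises the symmetric frames. Such an R need not be symmetric — not valid.
(C) PNp → Np is the dual of axiom 5, which corresponds to the euclidean property. Every such R is euclidean — valid.
(D) Np → Pp is axiom D; it is valid on a frame exactly when R is serial. Such an R need not be serial, so not valid.

C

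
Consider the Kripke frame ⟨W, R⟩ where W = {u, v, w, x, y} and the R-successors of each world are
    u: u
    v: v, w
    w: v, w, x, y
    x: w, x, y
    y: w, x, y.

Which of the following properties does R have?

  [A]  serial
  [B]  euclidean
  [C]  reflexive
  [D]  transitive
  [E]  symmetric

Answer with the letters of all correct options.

A, C, E

(A) serial: every world has an R-successor.
(B) not euclidean: w R v and w R x but not v R x.
(C) reflexive: each world relates to itself.
(D) not transitive: v R w and w R x but not v R x.
(E) symmetric: every R-edge is matched by its reverse.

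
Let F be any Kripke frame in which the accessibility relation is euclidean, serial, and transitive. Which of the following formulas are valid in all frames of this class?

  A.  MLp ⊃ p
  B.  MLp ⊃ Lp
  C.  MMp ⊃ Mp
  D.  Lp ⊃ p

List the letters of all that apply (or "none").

B, C

(A) MLp ⊃ p is the dual of axiom B; it is valid on a frame exactly when R is symmetric. Such an R need not be symmetric, so not valid.
(B) MLp ⊃ Lp is the dual of axiom 5, which corresponds to the euclidean property. Every such R is euclidean — valid.
(C) MMp ⊃ Mp (the dual of axiom 4) characterises the transitive frames. Every such R is transitive — valid.
(D) Lp ⊃ p (axiom T) characterises the reflexive frames. Such an R need not be reflexive — not valid.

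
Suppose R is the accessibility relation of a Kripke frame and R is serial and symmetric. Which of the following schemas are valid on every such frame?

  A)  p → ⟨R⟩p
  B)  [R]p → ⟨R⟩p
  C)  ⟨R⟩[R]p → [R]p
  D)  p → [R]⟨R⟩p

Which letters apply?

(A) p → ⟨R⟩p is the dual of axiom T, which corresponds to reflexivity. Such an R need not be reflexive — not valid.
(B) [R]p → ⟨R⟩p (axiom D) characterises the serial frames. Every such R is serial — valid.
(C) ⟨R⟩[R]p → [R]p (the dual of axiom 5) characterises the euclidean frames. Such an R need not be euclidean — not valid.
(D) p → [R]⟨R⟩p is axiom B; it is valid on a frame exactly when R is symmetric. Every such R is symmetric, so valid.

B, D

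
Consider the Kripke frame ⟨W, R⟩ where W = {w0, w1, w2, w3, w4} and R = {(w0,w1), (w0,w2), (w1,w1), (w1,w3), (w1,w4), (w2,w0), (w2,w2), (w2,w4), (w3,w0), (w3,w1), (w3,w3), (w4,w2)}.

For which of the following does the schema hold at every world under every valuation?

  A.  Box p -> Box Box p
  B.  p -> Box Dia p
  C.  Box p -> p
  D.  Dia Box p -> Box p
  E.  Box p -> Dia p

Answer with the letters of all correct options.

E

R is not reflexive: not w0 R w0.
R is not symmetric: w0 R w1 but not w1 R w0.
R is not transitive: w0 R w1 and w1 R w3 but not w0 R w3.
R is not euclidean: w0 R w1 and w0 R w2 but not w1 R w2.
R is serial: every world has an R-successor.
(A) axiom 4: valid iff R is transitive. R is not transitive — not valid.
(B) p -> Box Dia p (axiom B) characterises the symmetric frames. R is not symmetric — not valid.
(C) axiom T: valid iff R is reflexive. R is not reflexive — not valid.
(D) the dual of axiom 5: valid iff R is euclidean. R is not euclidean — not valid.
(E) Box p -> Dia p is axiom D, which corresponds to seriality. R is serial — valid.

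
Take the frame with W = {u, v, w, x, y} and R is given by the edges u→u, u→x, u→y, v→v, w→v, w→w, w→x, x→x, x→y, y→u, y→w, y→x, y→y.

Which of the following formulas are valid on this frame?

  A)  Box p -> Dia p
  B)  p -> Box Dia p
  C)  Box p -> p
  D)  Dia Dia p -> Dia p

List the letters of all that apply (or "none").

A, C

R is reflexive: each world relates to itself.
R is not symmetric: u R x but not x R u.
R is not transitive: u R y and y R w but not u R w.
R is serial: every world has an R-successor.
(A) Box p -> Dia p is axiom D, which corresponds to seriality. R is serial — valid.
(B) p -> Box Dia p (axiom B) characterises the symmetric frames. R is not symmetric — not valid.
(C) Box p -> p (axiom T) characterises the reflexive frames. R is reflexive — valid.
(D) Dia Dia p -> Dia p is the dual of axiom 4; it is valid on a frame exactly when R is transitive. R is not transitive, so not valid.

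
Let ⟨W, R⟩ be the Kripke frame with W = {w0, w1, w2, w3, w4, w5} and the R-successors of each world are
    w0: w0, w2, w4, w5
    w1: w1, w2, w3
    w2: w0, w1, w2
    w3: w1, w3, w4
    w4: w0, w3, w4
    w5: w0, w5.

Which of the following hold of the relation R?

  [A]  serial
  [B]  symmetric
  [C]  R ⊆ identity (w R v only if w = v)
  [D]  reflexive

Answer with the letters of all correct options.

(A) serial: every world has an R-successor.
(B) symmetric: every R-edge is matched by its reverse.
(C) not ⊆ identity: w0 R w2 with w0 ≠ w2.
(D) reflexive: each world relates to itself.

A, B, D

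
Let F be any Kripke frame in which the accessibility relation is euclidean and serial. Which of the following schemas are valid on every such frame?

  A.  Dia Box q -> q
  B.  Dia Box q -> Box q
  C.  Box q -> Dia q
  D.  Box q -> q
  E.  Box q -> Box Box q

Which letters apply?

(A) Dia Box q -> q is the dual of axiom B; it is valid on a frame exactly when R is symmetric. Such an R need not be symmetric, so not valid.
(B) Dia Box q -> Box q is the dual of axiom 5, which corresponds to the euclidean property. Every such R is euclidean — valid.
(C) Box q -> Dia q is axiom D, which corresponds to seriality. Every such R is serial — valid.
(D) axiom T: valid iff R is reflexive. Such an R need not be reflexive — not valid.
(E) Box q -> Box Box q (axiom 4) characterises the transitive frames. Such an R need not be transitive — not valid.

B, C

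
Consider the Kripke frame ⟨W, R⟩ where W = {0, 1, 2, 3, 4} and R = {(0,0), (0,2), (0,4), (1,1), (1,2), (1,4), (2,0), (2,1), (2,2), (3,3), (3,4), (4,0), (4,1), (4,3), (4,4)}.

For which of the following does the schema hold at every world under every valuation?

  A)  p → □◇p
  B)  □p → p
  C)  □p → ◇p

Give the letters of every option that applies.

A, B, C

R is reflexive: each world relates to itself.
R is symmetric: every R-edge is matched by its reverse.
R is serial: every world has an R-successor.
(A) p → □◇p (axiom B) characterises the symmetric frames. R is symmetric — valid.
(B) □p → p (axiom T) characterises the reflexive frames. R is reflexive — valid.
(C) □p → ◇p is axiom D, which corresponds to seriality. R is serial — valid.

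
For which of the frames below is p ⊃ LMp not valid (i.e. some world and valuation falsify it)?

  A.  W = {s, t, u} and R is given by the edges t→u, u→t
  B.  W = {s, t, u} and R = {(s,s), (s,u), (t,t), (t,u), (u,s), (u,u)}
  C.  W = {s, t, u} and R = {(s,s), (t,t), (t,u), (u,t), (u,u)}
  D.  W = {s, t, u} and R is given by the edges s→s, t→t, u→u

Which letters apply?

The schema p ⊃ LMp is axiom B; it is valid on a frame iff R is symmetric.
(A) R is symmetric (every R-edge is matched by its reverse), so the schema is valid here.
(B) R is not symmetric (t R u but not u R t), so the schema fails here.
(C) R is symmetric (every R-edge is matched by its reverse), so the schema is valid here.
(D) R is symmetric (every R-edge is matched by its reverse), so the schema is valid here.

B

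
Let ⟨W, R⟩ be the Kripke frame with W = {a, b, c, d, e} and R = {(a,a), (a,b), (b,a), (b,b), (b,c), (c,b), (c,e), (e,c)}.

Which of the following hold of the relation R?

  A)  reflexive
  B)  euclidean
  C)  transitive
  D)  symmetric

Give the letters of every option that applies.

(A) not reflexive: not c R c.
(B) not euclidean: b R a and b R c but not a R c.
(C) not transitive: a R b and b R c but not a R c.
(D) symmetric: every R-edge is matched by its reverse.

D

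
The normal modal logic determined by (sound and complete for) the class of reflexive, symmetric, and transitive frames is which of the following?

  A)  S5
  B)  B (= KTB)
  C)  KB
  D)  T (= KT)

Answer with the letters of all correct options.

A

(A) S5 is determined by exactly this class.
(B) B (= KTB) is determined by the class of reflexive and symmetric frames.
(C) KB is determined by the class of symmetric frames.
(D) T (= KT) is determined by the class of reflexive frames.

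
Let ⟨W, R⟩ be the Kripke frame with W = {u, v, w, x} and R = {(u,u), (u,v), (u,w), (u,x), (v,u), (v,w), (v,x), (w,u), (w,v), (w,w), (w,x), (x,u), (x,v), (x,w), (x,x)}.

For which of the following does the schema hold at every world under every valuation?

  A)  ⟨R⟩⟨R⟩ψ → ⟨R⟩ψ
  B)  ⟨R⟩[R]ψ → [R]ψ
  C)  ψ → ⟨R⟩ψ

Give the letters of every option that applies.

R is not reflexive: not v R v.
R is not transitive: v R u and u R v but not v R v.
R is not euclidean: u R v and u R v but not v R v.
(A) ⟨R⟩⟨R⟩ψ → ⟨R⟩ψ is the dual of axiom 4; it is valid on a frame exactly when R is transitive. R is not transitive, so not valid.
(B) ⟨R⟩[R]ψ → [R]ψ (the dual of axiom 5) characterises the euclidean frames. R is not euclidean — not valid.
(C) ψ → ⟨R⟩ψ is the dual of axiom T, which corresponds to reflexivity. R is not reflexive — not valid.

none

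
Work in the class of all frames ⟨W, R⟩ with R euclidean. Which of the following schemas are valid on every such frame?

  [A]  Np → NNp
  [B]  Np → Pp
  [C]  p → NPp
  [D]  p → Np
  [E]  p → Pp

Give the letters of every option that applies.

(A) axiom 4: valid iff R is transitive. Such an R need not be transitive — not valid.
(B) Np → Pp is axiom D; it is valid on a frame exactly when R is serial. Such an R need not be serial, so not valid.
(C) p → NPp is axiom B; it is valid on a frame exactly when R is symmetric. Such an R need not be symmetric, so not valid.
(D) p → Np is equivalent to ◇p→p; it holds exactly when R ⊆ identity. Such an R need not be a subset of the identity — not valid.
(E) p → Pp is the dual of axiom T, which corresponds to reflexivity. Such an R need not be reflexive — not valid.

none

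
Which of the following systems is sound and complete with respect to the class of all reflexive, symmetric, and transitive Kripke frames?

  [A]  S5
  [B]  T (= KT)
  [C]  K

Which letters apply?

(A) S5 is determined by exactly this class.
(B) T (= KT) is determined by the class of reflexive frames.
(C) K is determined by the class of arbitrary frames.

A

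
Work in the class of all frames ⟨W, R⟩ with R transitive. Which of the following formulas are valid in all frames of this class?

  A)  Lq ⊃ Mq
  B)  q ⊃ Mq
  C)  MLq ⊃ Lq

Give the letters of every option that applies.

(A) axiom D: valid iff R is serial. Such an R need not be serial — not valid.
(B) q ⊃ Mq is the dual of axiom T, which corresponds to reflexivity. Such an R need not be reflexive — not valid.
(C) MLq ⊃ Lq (the dual of axiom 5) characterises the euclidean frames. Such an R need not be euclidean — not valid.

none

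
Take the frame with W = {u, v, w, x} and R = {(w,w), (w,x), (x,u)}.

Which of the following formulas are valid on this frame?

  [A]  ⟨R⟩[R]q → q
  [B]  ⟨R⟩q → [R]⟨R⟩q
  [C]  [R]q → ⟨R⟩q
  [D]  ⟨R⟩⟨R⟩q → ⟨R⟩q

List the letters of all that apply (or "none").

none

R is not symmetric: w R x but not x R w.
R is not transitive: w R x and x R u but not w R u.
R is not euclidean: w R x and w R w but not x R w.
R is not serial: u has no R-successor.
(A) the dual of axiom B: valid iff R is symmetric. R is not symmetric — not valid.
(B) ⟨R⟩q → [R]⟨R⟩q (axiom 5) characterises the euclidean frames. R is not euclidean — not valid.
(C) axiom D: valid iff R is serial. R is not serial — not valid.
(D) the dual of axiom 4: valid iff R is transitive. R is not transitive — not valid.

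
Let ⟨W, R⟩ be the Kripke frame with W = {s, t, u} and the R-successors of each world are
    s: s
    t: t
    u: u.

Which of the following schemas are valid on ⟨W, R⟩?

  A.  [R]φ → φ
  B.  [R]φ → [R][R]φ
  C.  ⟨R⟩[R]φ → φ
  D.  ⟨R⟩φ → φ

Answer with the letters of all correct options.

R is reflexive: each world relates to itself.
R is symmetric: every R-edge is matched by its reverse.
R is transitive: R is closed under composition.
R is a subset of the identity: every R-edge is a self-loop.
(A) [R]φ → φ (axiom T) characterises the reflexive frames. R is reflexive — valid.
(B) [R]φ → [R][R]φ is axiom 4, which corresponds to transitivity. R is transitive — valid.
(C) ⟨R⟩[R]φ → φ (the dual of axiom B) characterises the symmetric frames. R is symmetric — valid.
(D) ⟨R⟩φ → φ is the converse of T; it holds exactly when R ⊆ identity. Here R ⊆ identity — valid.

A, B, C, D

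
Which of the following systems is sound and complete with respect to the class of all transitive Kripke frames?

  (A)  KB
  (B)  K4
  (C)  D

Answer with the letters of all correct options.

B

(A) KB is determined by the class of symmetric frames.
(B) K4 is determined by exactly this class.
(C) D is determined by the class of serial frames.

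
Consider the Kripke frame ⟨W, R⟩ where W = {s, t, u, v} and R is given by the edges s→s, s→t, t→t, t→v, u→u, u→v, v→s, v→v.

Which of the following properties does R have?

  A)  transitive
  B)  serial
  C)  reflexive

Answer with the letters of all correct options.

B, C

(A) not transitive: s R t and t R v but not s R v.
(B) serial: every world has an R-successor.
(C) reflexive: each world relates to itself.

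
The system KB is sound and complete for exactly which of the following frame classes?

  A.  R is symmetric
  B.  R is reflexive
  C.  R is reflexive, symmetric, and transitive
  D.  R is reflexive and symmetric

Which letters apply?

A

(A) KB is sound and complete for exactly this class.
(B) this class determines T (= KT), not KB.
(C) this class determines S5, not KB.
(D) this class determines B (= KTB), not KB.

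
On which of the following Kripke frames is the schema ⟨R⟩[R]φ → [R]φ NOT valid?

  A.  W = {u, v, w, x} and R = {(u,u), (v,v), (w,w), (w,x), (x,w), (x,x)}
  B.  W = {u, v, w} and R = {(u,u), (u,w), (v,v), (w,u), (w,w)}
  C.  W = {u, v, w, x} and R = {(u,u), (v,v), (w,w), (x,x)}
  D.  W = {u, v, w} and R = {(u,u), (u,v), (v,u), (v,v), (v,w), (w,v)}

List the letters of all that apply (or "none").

The schema ⟨R⟩[R]φ → [R]φ is the dual of axiom 5; it is valid on a frame iff R is euclidean.
(A) R is euclidean (any two R-successors of the same world are R-related), so the schema is valid here.
(B) R is euclidean (any two R-successors of the same world are R-related), so the schema is valid here.
(C) R is euclidean (any two R-successors of the same world are R-related), so the schema is valid here.
(D) R is not euclidean (v R u and v R w but not u R w), so the schema fails here.

D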